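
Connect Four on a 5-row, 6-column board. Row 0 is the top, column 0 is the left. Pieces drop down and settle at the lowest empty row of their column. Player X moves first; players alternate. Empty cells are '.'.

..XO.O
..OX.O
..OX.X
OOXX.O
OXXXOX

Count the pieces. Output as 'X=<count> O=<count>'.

X=10 O=10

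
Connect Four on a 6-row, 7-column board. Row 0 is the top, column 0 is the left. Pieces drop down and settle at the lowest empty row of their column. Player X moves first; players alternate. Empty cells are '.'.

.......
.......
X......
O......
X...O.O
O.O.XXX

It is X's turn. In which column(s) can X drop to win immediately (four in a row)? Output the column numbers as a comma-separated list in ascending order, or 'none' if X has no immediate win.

Answer: 3

Derivation:
col 0: drop X → no win
col 1: drop X → no win
col 2: drop X → no win
col 3: drop X → WIN!
col 4: drop X → no win
col 5: drop X → no win
col 6: drop X → no win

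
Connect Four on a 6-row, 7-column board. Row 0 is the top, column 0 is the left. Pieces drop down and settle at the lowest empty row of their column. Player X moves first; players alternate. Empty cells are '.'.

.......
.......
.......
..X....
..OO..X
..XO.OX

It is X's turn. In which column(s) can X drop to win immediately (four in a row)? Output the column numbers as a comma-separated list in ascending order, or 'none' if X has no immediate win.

Answer: none

Derivation:
col 0: drop X → no win
col 1: drop X → no win
col 2: drop X → no win
col 3: drop X → no win
col 4: drop X → no win
col 5: drop X → no win
col 6: drop X → no win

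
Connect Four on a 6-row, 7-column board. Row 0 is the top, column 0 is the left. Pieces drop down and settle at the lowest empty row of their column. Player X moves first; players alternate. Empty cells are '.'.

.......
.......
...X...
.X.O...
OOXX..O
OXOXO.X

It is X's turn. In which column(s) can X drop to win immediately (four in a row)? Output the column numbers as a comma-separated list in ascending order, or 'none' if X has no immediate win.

Answer: none

Derivation:
col 0: drop X → no win
col 1: drop X → no win
col 2: drop X → no win
col 3: drop X → no win
col 4: drop X → no win
col 5: drop X → no win
col 6: drop X → no win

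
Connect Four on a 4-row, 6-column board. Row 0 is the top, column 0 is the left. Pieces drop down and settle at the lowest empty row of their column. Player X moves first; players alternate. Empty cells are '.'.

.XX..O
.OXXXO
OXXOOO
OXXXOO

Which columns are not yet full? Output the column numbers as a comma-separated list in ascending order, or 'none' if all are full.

Answer: 0,3,4

Derivation:
col 0: top cell = '.' → open
col 1: top cell = 'X' → FULL
col 2: top cell = 'X' → FULL
col 3: top cell = '.' → open
col 4: top cell = '.' → open
col 5: top cell = 'O' → FULL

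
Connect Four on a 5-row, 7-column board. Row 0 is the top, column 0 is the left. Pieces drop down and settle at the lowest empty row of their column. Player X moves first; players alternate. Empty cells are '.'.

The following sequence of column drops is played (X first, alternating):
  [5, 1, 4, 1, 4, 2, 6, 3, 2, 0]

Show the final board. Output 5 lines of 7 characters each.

Answer: .......
.......
.......
.OX.X..
OOOOXXX

Derivation:
Move 1: X drops in col 5, lands at row 4
Move 2: O drops in col 1, lands at row 4
Move 3: X drops in col 4, lands at row 4
Move 4: O drops in col 1, lands at row 3
Move 5: X drops in col 4, lands at row 3
Move 6: O drops in col 2, lands at row 4
Move 7: X drops in col 6, lands at row 4
Move 8: O drops in col 3, lands at row 4
Move 9: X drops in col 2, lands at row 3
Move 10: O drops in col 0, lands at row 4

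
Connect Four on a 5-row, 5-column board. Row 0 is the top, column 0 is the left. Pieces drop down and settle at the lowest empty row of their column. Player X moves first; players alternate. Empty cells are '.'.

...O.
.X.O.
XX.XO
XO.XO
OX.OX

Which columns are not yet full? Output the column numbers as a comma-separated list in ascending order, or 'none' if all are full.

Answer: 0,1,2,4

Derivation:
col 0: top cell = '.' → open
col 1: top cell = '.' → open
col 2: top cell = '.' → open
col 3: top cell = 'O' → FULL
col 4: top cell = '.' → open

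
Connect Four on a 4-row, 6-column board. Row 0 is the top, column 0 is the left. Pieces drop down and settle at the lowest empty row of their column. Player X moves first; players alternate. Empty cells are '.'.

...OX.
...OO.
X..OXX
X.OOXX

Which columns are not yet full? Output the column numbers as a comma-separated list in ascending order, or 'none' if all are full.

Answer: 0,1,2,5

Derivation:
col 0: top cell = '.' → open
col 1: top cell = '.' → open
col 2: top cell = '.' → open
col 3: top cell = 'O' → FULL
col 4: top cell = 'X' → FULL
col 5: top cell = '.' → open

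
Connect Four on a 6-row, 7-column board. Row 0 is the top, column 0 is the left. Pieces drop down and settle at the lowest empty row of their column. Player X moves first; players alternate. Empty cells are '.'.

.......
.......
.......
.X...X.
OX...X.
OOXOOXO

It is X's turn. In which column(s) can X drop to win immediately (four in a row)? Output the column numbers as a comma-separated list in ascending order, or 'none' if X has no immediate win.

Answer: 5

Derivation:
col 0: drop X → no win
col 1: drop X → no win
col 2: drop X → no win
col 3: drop X → no win
col 4: drop X → no win
col 5: drop X → WIN!
col 6: drop X → no win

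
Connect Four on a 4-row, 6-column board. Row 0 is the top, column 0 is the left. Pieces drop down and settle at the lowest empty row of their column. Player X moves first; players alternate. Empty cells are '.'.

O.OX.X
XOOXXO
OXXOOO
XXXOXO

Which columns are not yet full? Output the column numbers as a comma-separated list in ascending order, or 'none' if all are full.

col 0: top cell = 'O' → FULL
col 1: top cell = '.' → open
col 2: top cell = 'O' → FULL
col 3: top cell = 'X' → FULL
col 4: top cell = '.' → open
col 5: top cell = 'X' → FULL

Answer: 1,4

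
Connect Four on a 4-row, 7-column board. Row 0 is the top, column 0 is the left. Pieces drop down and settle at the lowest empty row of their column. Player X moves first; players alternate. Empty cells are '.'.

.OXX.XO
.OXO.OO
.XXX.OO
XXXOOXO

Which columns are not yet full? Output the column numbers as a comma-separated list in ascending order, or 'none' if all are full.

col 0: top cell = '.' → open
col 1: top cell = 'O' → FULL
col 2: top cell = 'X' → FULL
col 3: top cell = 'X' → FULL
col 4: top cell = '.' → open
col 5: top cell = 'X' → FULL
col 6: top cell = 'O' → FULL

Answer: 0,4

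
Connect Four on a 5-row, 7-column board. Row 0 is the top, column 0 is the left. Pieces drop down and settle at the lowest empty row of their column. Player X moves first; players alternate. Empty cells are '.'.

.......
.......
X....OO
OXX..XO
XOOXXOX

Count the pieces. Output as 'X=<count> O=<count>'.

X=8 O=7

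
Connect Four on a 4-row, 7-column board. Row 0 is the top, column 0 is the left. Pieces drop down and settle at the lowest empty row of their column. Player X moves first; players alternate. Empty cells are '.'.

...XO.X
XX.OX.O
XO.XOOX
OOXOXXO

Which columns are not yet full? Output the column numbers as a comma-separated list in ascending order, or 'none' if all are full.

col 0: top cell = '.' → open
col 1: top cell = '.' → open
col 2: top cell = '.' → open
col 3: top cell = 'X' → FULL
col 4: top cell = 'O' → FULL
col 5: top cell = '.' → open
col 6: top cell = 'X' → FULL

Answer: 0,1,2,5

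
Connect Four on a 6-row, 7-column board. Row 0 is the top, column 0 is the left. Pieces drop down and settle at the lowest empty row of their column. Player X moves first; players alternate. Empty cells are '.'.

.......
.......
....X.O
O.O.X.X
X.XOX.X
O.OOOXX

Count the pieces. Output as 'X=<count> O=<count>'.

X=9 O=8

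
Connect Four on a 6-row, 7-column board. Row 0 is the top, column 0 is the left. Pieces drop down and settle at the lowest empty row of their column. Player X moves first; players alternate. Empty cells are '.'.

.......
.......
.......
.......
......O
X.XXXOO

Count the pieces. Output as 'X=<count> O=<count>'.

X=4 O=3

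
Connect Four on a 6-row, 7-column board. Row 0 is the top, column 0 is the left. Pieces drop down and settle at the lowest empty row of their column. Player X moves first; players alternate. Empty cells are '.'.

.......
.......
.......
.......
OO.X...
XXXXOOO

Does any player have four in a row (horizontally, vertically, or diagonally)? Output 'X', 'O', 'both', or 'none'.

X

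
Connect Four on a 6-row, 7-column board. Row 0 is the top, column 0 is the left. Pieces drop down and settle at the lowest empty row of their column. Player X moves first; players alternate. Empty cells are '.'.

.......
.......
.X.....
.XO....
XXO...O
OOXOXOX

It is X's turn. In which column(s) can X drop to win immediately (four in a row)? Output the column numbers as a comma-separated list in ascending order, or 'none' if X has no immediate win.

Answer: 1

Derivation:
col 0: drop X → no win
col 1: drop X → WIN!
col 2: drop X → no win
col 3: drop X → no win
col 4: drop X → no win
col 5: drop X → no win
col 6: drop X → no win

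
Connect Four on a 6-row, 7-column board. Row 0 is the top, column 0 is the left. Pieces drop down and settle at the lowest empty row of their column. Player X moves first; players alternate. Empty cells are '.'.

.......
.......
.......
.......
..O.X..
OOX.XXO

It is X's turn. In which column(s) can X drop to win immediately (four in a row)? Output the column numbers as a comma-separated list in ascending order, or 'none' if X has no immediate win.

Answer: 3

Derivation:
col 0: drop X → no win
col 1: drop X → no win
col 2: drop X → no win
col 3: drop X → WIN!
col 4: drop X → no win
col 5: drop X → no win
col 6: drop X → no win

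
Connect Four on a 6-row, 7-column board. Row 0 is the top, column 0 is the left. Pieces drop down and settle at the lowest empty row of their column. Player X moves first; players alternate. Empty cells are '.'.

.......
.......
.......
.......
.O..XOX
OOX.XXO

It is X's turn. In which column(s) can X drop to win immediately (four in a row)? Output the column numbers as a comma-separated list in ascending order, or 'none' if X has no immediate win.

Answer: 3

Derivation:
col 0: drop X → no win
col 1: drop X → no win
col 2: drop X → no win
col 3: drop X → WIN!
col 4: drop X → no win
col 5: drop X → no win
col 6: drop X → no win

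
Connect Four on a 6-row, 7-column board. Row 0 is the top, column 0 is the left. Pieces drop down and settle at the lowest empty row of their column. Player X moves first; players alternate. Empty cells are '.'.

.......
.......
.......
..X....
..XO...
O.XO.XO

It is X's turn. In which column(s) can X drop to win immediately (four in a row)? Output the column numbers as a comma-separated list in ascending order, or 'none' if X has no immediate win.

Answer: 2

Derivation:
col 0: drop X → no win
col 1: drop X → no win
col 2: drop X → WIN!
col 3: drop X → no win
col 4: drop X → no win
col 5: drop X → no win
col 6: drop X → no win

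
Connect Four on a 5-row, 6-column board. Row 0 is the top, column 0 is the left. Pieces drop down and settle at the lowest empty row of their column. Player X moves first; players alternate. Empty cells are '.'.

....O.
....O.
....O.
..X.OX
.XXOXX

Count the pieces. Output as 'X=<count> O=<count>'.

X=6 O=5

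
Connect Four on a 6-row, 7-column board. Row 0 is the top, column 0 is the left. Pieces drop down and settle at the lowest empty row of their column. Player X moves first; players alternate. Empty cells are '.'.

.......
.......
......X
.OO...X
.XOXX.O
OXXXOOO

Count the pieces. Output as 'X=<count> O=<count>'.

X=8 O=8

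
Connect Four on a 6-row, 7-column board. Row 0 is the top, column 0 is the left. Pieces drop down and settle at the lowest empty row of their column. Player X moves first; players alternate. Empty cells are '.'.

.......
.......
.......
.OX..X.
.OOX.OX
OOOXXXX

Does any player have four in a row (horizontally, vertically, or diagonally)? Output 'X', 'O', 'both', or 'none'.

X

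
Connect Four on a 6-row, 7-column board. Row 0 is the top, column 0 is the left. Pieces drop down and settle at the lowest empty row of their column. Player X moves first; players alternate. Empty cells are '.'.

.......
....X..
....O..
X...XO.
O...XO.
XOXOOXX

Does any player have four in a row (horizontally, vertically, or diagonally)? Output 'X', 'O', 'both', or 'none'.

none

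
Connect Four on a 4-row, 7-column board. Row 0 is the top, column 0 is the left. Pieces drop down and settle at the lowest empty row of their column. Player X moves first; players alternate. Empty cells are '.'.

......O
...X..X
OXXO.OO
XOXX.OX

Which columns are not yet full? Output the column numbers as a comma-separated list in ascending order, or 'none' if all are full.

col 0: top cell = '.' → open
col 1: top cell = '.' → open
col 2: top cell = '.' → open
col 3: top cell = '.' → open
col 4: top cell = '.' → open
col 5: top cell = '.' → open
col 6: top cell = 'O' → FULL

Answer: 0,1,2,3,4,5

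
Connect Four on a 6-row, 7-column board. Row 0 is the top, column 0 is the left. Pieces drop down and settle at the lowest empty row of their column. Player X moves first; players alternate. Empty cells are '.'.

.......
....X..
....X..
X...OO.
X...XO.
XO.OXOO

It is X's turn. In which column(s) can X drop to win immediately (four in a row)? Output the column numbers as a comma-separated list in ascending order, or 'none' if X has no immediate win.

col 0: drop X → WIN!
col 1: drop X → no win
col 2: drop X → no win
col 3: drop X → no win
col 4: drop X → no win
col 5: drop X → no win
col 6: drop X → no win

Answer: 0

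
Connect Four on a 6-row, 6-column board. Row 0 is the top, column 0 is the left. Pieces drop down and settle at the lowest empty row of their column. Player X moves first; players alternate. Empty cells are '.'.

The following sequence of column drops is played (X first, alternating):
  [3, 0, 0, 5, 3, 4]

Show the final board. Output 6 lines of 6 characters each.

Move 1: X drops in col 3, lands at row 5
Move 2: O drops in col 0, lands at row 5
Move 3: X drops in col 0, lands at row 4
Move 4: O drops in col 5, lands at row 5
Move 5: X drops in col 3, lands at row 4
Move 6: O drops in col 4, lands at row 5

Answer: ......
......
......
......
X..X..
O..XOO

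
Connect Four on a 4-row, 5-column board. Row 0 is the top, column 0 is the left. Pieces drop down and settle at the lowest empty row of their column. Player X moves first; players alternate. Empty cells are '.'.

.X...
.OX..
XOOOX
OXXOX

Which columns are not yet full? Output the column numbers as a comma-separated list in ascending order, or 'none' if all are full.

col 0: top cell = '.' → open
col 1: top cell = 'X' → FULL
col 2: top cell = '.' → open
col 3: top cell = '.' → open
col 4: top cell = '.' → open

Answer: 0,2,3,4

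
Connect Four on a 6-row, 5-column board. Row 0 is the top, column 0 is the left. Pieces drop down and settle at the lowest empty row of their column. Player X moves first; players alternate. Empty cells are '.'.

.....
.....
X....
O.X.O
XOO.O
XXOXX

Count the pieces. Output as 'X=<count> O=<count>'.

X=7 O=6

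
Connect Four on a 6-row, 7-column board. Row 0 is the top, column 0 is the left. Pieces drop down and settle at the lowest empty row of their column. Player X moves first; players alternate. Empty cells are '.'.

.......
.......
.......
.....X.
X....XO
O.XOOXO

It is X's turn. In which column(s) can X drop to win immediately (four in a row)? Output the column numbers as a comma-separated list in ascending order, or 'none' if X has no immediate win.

col 0: drop X → no win
col 1: drop X → no win
col 2: drop X → no win
col 3: drop X → no win
col 4: drop X → no win
col 5: drop X → WIN!
col 6: drop X → no win

Answer: 5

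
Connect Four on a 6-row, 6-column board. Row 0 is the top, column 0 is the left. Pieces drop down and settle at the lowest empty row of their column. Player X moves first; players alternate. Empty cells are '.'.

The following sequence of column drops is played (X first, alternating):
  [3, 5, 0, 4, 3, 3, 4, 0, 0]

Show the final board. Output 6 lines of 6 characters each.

Move 1: X drops in col 3, lands at row 5
Move 2: O drops in col 5, lands at row 5
Move 3: X drops in col 0, lands at row 5
Move 4: O drops in col 4, lands at row 5
Move 5: X drops in col 3, lands at row 4
Move 6: O drops in col 3, lands at row 3
Move 7: X drops in col 4, lands at row 4
Move 8: O drops in col 0, lands at row 4
Move 9: X drops in col 0, lands at row 3

Answer: ......
......
......
X..O..
O..XX.
X..XOO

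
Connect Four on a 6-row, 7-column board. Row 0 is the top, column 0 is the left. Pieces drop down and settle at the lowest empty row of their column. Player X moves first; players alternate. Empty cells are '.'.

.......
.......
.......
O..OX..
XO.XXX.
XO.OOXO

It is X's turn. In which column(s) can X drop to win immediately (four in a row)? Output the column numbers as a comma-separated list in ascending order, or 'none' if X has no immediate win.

col 0: drop X → no win
col 1: drop X → no win
col 2: drop X → no win
col 3: drop X → no win
col 4: drop X → no win
col 5: drop X → no win
col 6: drop X → WIN!

Answer: 6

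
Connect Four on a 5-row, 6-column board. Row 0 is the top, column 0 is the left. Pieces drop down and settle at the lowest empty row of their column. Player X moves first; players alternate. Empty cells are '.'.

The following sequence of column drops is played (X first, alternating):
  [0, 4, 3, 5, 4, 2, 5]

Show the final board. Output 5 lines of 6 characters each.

Move 1: X drops in col 0, lands at row 4
Move 2: O drops in col 4, lands at row 4
Move 3: X drops in col 3, lands at row 4
Move 4: O drops in col 5, lands at row 4
Move 5: X drops in col 4, lands at row 3
Move 6: O drops in col 2, lands at row 4
Move 7: X drops in col 5, lands at row 3

Answer: ......
......
......
....XX
X.OXOO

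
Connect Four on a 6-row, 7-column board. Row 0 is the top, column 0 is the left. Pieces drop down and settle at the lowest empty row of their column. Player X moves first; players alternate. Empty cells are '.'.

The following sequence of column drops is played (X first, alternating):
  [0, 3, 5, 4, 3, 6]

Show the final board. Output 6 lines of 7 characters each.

Move 1: X drops in col 0, lands at row 5
Move 2: O drops in col 3, lands at row 5
Move 3: X drops in col 5, lands at row 5
Move 4: O drops in col 4, lands at row 5
Move 5: X drops in col 3, lands at row 4
Move 6: O drops in col 6, lands at row 5

Answer: .......
.......
.......
.......
...X...
X..OOXO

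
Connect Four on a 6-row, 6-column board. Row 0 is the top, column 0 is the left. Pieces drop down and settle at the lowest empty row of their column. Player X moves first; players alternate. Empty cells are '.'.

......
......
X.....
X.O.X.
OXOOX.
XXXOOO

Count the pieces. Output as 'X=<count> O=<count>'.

X=8 O=7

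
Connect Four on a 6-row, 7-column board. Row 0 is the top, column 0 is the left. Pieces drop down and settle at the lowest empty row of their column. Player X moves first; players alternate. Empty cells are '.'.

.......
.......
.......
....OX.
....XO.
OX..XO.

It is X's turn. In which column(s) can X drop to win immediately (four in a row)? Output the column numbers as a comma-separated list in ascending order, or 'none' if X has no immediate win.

Answer: none

Derivation:
col 0: drop X → no win
col 1: drop X → no win
col 2: drop X → no win
col 3: drop X → no win
col 4: drop X → no win
col 5: drop X → no win
col 6: drop X → no win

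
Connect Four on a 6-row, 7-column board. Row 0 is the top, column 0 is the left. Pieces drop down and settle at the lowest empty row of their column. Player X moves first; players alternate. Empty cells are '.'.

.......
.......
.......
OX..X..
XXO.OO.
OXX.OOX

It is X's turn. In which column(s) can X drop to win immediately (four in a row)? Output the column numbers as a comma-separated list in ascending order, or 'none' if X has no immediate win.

col 0: drop X → no win
col 1: drop X → WIN!
col 2: drop X → no win
col 3: drop X → no win
col 4: drop X → no win
col 5: drop X → no win
col 6: drop X → no win

Answer: 1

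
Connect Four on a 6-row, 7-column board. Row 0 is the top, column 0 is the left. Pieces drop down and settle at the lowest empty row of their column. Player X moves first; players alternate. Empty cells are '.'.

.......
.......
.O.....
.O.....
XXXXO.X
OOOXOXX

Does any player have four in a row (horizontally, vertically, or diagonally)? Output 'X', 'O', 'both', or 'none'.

X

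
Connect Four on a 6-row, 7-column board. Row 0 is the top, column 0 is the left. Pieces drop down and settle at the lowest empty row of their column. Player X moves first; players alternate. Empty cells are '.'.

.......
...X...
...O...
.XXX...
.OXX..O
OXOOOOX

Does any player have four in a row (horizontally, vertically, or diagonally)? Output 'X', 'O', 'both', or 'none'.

O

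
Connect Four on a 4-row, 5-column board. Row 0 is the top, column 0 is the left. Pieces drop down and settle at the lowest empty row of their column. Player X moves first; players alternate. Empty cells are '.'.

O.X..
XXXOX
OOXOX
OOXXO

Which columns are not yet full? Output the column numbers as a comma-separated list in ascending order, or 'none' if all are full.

Answer: 1,3,4

Derivation:
col 0: top cell = 'O' → FULL
col 1: top cell = '.' → open
col 2: top cell = 'X' → FULL
col 3: top cell = '.' → open
col 4: top cell = '.' → open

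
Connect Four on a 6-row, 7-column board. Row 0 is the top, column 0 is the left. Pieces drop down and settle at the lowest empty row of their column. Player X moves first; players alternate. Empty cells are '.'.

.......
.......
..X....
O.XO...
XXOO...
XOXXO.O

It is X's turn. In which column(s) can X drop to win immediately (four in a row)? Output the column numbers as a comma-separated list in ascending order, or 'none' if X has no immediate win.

col 0: drop X → no win
col 1: drop X → no win
col 2: drop X → no win
col 3: drop X → WIN!
col 4: drop X → no win
col 5: drop X → no win
col 6: drop X → no win

Answer: 3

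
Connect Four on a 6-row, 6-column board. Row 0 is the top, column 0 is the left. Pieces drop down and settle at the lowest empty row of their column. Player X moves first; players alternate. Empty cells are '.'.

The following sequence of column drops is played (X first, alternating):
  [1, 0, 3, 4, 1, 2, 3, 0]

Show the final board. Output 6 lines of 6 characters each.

Answer: ......
......
......
......
OX.X..
OXOXO.

Derivation:
Move 1: X drops in col 1, lands at row 5
Move 2: O drops in col 0, lands at row 5
Move 3: X drops in col 3, lands at row 5
Move 4: O drops in col 4, lands at row 5
Move 5: X drops in col 1, lands at row 4
Move 6: O drops in col 2, lands at row 5
Move 7: X drops in col 3, lands at row 4
Move 8: O drops in col 0, lands at row 4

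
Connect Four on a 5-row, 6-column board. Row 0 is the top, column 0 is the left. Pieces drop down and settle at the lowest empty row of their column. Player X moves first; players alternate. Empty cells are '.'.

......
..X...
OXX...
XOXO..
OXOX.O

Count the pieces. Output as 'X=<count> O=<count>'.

X=7 O=6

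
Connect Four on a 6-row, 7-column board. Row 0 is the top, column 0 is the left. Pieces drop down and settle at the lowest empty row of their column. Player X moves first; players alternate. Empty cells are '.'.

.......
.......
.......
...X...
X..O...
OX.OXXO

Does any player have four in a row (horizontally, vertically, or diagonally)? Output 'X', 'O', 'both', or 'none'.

none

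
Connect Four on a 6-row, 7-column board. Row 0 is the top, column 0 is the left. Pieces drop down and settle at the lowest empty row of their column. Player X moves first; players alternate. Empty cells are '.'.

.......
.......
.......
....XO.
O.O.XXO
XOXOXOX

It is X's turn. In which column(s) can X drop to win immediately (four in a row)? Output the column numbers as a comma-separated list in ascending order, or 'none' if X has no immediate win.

col 0: drop X → no win
col 1: drop X → no win
col 2: drop X → no win
col 3: drop X → no win
col 4: drop X → WIN!
col 5: drop X → no win
col 6: drop X → no win

Answer: 4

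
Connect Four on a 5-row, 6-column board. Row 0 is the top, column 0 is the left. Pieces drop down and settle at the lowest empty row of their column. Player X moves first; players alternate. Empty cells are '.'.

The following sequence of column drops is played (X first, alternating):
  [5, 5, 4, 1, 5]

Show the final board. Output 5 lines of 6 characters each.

Move 1: X drops in col 5, lands at row 4
Move 2: O drops in col 5, lands at row 3
Move 3: X drops in col 4, lands at row 4
Move 4: O drops in col 1, lands at row 4
Move 5: X drops in col 5, lands at row 2

Answer: ......
......
.....X
.....O
.O..XX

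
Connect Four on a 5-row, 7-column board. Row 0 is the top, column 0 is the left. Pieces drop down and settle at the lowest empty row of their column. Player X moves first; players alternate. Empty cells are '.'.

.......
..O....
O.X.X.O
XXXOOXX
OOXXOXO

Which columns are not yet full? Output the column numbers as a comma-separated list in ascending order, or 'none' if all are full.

col 0: top cell = '.' → open
col 1: top cell = '.' → open
col 2: top cell = '.' → open
col 3: top cell = '.' → open
col 4: top cell = '.' → open
col 5: top cell = '.' → open
col 6: top cell = '.' → open

Answer: 0,1,2,3,4,5,6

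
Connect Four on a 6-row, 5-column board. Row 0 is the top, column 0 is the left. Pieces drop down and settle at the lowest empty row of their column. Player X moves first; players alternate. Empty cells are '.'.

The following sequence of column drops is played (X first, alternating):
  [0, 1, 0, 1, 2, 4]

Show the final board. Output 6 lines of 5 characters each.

Answer: .....
.....
.....
.....
XO...
XOX.O

Derivation:
Move 1: X drops in col 0, lands at row 5
Move 2: O drops in col 1, lands at row 5
Move 3: X drops in col 0, lands at row 4
Move 4: O drops in col 1, lands at row 4
Move 5: X drops in col 2, lands at row 5
Move 6: O drops in col 4, lands at row 5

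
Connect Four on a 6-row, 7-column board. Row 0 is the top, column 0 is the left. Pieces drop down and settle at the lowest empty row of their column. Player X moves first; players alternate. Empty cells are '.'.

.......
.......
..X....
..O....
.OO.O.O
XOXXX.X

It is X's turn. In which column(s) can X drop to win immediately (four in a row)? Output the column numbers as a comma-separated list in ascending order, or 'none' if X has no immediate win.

col 0: drop X → no win
col 1: drop X → no win
col 2: drop X → no win
col 3: drop X → no win
col 4: drop X → no win
col 5: drop X → WIN!
col 6: drop X → no win

Answer: 5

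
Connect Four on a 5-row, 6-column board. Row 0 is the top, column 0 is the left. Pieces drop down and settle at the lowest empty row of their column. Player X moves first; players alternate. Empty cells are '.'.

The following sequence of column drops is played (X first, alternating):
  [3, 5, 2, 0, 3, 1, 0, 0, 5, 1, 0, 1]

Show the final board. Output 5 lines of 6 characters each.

Move 1: X drops in col 3, lands at row 4
Move 2: O drops in col 5, lands at row 4
Move 3: X drops in col 2, lands at row 4
Move 4: O drops in col 0, lands at row 4
Move 5: X drops in col 3, lands at row 3
Move 6: O drops in col 1, lands at row 4
Move 7: X drops in col 0, lands at row 3
Move 8: O drops in col 0, lands at row 2
Move 9: X drops in col 5, lands at row 3
Move 10: O drops in col 1, lands at row 3
Move 11: X drops in col 0, lands at row 1
Move 12: O drops in col 1, lands at row 2

Answer: ......
X.....
OO....
XO.X.X
OOXX.O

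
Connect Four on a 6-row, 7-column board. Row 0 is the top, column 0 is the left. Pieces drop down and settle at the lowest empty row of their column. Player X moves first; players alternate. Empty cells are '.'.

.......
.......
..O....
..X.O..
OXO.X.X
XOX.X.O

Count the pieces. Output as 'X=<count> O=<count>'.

X=7 O=6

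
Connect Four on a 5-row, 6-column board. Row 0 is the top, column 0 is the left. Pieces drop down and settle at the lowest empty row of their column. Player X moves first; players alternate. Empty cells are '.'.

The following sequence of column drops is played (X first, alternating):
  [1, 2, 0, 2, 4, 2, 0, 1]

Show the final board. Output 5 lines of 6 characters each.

Move 1: X drops in col 1, lands at row 4
Move 2: O drops in col 2, lands at row 4
Move 3: X drops in col 0, lands at row 4
Move 4: O drops in col 2, lands at row 3
Move 5: X drops in col 4, lands at row 4
Move 6: O drops in col 2, lands at row 2
Move 7: X drops in col 0, lands at row 3
Move 8: O drops in col 1, lands at row 3

Answer: ......
......
..O...
XOO...
XXO.X.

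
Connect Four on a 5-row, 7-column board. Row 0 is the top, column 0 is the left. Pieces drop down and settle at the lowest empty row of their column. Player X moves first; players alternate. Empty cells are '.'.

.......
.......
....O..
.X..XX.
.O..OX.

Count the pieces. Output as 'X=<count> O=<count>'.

X=4 O=3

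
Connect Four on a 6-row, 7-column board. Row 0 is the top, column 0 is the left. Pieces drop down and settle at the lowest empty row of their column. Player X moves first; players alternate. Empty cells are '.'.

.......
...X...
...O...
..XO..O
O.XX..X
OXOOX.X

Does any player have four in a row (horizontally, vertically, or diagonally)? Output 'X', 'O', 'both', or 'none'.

none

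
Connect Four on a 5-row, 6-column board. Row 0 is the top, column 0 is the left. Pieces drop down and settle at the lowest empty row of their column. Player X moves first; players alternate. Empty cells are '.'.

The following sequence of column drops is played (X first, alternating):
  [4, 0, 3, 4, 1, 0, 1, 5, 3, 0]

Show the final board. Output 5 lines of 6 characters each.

Move 1: X drops in col 4, lands at row 4
Move 2: O drops in col 0, lands at row 4
Move 3: X drops in col 3, lands at row 4
Move 4: O drops in col 4, lands at row 3
Move 5: X drops in col 1, lands at row 4
Move 6: O drops in col 0, lands at row 3
Move 7: X drops in col 1, lands at row 3
Move 8: O drops in col 5, lands at row 4
Move 9: X drops in col 3, lands at row 3
Move 10: O drops in col 0, lands at row 2

Answer: ......
......
O.....
OX.XO.
OX.XXO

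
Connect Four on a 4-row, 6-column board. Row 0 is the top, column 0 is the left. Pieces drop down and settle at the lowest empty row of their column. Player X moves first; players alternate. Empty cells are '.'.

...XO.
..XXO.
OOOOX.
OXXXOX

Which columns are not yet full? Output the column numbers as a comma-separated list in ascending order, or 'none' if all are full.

Answer: 0,1,2,5

Derivation:
col 0: top cell = '.' → open
col 1: top cell = '.' → open
col 2: top cell = '.' → open
col 3: top cell = 'X' → FULL
col 4: top cell = 'O' → FULL
col 5: top cell = '.' → open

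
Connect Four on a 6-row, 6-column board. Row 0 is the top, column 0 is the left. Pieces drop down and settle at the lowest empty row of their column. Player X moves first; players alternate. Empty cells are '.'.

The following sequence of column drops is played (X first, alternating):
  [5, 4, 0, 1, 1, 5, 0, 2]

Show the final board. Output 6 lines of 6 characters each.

Answer: ......
......
......
......
XX...O
XOO.OX

Derivation:
Move 1: X drops in col 5, lands at row 5
Move 2: O drops in col 4, lands at row 5
Move 3: X drops in col 0, lands at row 5
Move 4: O drops in col 1, lands at row 5
Move 5: X drops in col 1, lands at row 4
Move 6: O drops in col 5, lands at row 4
Move 7: X drops in col 0, lands at row 4
Move 8: O drops in col 2, lands at row 5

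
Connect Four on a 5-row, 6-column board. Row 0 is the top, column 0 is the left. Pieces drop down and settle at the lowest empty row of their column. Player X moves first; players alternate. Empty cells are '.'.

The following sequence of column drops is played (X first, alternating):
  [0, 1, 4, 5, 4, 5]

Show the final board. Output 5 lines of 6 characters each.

Answer: ......
......
......
....XO
XO..XO

Derivation:
Move 1: X drops in col 0, lands at row 4
Move 2: O drops in col 1, lands at row 4
Move 3: X drops in col 4, lands at row 4
Move 4: O drops in col 5, lands at row 4
Move 5: X drops in col 4, lands at row 3
Move 6: O drops in col 5, lands at row 3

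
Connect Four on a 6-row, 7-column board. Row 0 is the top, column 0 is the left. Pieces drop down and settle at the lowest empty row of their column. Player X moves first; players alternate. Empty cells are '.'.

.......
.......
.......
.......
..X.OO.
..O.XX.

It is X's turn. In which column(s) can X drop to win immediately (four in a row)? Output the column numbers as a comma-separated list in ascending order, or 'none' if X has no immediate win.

col 0: drop X → no win
col 1: drop X → no win
col 2: drop X → no win
col 3: drop X → no win
col 4: drop X → no win
col 5: drop X → no win
col 6: drop X → no win

Answer: none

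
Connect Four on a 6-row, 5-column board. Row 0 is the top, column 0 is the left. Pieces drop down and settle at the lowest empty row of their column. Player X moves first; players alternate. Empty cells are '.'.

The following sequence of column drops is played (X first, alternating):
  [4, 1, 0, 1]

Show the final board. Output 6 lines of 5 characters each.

Move 1: X drops in col 4, lands at row 5
Move 2: O drops in col 1, lands at row 5
Move 3: X drops in col 0, lands at row 5
Move 4: O drops in col 1, lands at row 4

Answer: .....
.....
.....
.....
.O...
XO..X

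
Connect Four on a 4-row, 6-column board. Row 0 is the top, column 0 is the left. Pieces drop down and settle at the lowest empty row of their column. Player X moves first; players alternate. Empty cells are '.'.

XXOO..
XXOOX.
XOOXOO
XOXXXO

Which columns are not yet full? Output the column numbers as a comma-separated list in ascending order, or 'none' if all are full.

Answer: 4,5

Derivation:
col 0: top cell = 'X' → FULL
col 1: top cell = 'X' → FULL
col 2: top cell = 'O' → FULL
col 3: top cell = 'O' → FULL
col 4: top cell = '.' → open
col 5: top cell = '.' → open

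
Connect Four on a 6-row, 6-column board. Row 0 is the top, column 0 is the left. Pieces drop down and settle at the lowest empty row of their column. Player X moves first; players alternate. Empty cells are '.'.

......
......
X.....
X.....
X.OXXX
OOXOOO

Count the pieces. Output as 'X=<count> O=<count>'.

X=7 O=6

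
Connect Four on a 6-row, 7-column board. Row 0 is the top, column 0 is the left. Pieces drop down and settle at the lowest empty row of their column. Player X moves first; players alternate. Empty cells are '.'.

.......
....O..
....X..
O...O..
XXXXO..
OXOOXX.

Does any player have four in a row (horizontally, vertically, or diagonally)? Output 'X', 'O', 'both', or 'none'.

X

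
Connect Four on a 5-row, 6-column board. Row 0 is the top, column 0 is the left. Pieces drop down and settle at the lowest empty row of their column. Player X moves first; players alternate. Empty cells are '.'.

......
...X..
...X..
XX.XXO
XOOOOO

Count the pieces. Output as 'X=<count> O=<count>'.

X=7 O=6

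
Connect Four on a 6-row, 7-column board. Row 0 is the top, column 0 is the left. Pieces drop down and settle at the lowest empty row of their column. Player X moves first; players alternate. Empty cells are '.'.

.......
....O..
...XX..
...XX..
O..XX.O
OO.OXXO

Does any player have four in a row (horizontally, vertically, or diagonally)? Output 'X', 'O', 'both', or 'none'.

X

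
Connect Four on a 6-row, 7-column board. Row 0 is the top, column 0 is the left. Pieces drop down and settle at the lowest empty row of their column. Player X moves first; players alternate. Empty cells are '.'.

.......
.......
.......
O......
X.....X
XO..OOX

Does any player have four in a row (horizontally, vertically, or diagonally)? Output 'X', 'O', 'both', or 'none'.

none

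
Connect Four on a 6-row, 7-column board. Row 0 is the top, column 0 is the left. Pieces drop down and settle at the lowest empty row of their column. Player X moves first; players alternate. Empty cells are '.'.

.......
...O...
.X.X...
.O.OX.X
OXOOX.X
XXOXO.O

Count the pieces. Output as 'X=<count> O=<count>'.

X=10 O=9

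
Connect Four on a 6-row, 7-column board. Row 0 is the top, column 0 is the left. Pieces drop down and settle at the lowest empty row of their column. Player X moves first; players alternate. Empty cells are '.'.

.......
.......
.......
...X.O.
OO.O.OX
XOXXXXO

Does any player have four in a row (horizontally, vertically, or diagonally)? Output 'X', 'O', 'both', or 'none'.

X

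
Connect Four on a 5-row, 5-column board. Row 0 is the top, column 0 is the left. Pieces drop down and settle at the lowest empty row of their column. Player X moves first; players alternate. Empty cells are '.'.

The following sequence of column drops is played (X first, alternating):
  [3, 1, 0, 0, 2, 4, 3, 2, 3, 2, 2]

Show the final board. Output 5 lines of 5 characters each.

Answer: .....
..X..
..OX.
O.OX.
XOXXO

Derivation:
Move 1: X drops in col 3, lands at row 4
Move 2: O drops in col 1, lands at row 4
Move 3: X drops in col 0, lands at row 4
Move 4: O drops in col 0, lands at row 3
Move 5: X drops in col 2, lands at row 4
Move 6: O drops in col 4, lands at row 4
Move 7: X drops in col 3, lands at row 3
Move 8: O drops in col 2, lands at row 3
Move 9: X drops in col 3, lands at row 2
Move 10: O drops in col 2, lands at row 2
Move 11: X drops in col 2, lands at row 1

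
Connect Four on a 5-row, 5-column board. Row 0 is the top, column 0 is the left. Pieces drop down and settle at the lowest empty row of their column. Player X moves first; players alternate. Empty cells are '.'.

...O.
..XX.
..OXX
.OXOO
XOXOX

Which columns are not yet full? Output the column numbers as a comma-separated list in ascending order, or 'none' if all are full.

Answer: 0,1,2,4

Derivation:
col 0: top cell = '.' → open
col 1: top cell = '.' → open
col 2: top cell = '.' → open
col 3: top cell = 'O' → FULL
col 4: top cell = '.' → open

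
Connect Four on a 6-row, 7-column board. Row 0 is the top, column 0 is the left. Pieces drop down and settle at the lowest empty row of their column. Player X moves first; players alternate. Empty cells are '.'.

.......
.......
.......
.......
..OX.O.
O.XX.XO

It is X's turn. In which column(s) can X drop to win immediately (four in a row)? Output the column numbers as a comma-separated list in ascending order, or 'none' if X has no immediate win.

Answer: 4

Derivation:
col 0: drop X → no win
col 1: drop X → no win
col 2: drop X → no win
col 3: drop X → no win
col 4: drop X → WIN!
col 5: drop X → no win
col 6: drop X → no win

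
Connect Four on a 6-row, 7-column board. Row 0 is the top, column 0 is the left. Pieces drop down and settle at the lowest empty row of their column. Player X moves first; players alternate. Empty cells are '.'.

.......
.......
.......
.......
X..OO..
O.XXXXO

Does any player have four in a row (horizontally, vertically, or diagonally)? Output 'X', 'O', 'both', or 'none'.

X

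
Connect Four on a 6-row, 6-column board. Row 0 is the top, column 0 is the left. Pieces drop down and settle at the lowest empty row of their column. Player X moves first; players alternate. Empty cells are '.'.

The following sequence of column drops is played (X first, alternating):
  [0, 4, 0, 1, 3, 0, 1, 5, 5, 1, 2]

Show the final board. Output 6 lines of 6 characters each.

Answer: ......
......
......
OO....
XX...X
XOXXOO

Derivation:
Move 1: X drops in col 0, lands at row 5
Move 2: O drops in col 4, lands at row 5
Move 3: X drops in col 0, lands at row 4
Move 4: O drops in col 1, lands at row 5
Move 5: X drops in col 3, lands at row 5
Move 6: O drops in col 0, lands at row 3
Move 7: X drops in col 1, lands at row 4
Move 8: O drops in col 5, lands at row 5
Move 9: X drops in col 5, lands at row 4
Move 10: O drops in col 1, lands at row 3
Move 11: X drops in col 2, lands at row 5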